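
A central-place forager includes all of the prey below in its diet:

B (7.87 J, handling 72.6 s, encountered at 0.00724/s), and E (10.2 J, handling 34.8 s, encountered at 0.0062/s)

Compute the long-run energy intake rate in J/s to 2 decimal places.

0.07 J/s

Energy encountered per unit search time: 0.00724×7.87 + 0.0062×10.2 = 0.1202 J/s.
Handling time per unit search time: 0.00724×72.6 + 0.0062×34.8 = 0.7414.
Rate = 0.1202/(1 + 0.7414) = 0.06904 J/s.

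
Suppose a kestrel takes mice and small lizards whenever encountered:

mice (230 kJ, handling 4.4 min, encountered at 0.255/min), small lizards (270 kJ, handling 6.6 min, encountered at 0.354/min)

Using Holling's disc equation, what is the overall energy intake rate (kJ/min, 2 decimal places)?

34.59 kJ/min

R = (0.255×230 + 0.354×270) / (1 + 0.255×4.4 + 0.354×6.6) = 154.2/4.458 = 34.59 kJ/min.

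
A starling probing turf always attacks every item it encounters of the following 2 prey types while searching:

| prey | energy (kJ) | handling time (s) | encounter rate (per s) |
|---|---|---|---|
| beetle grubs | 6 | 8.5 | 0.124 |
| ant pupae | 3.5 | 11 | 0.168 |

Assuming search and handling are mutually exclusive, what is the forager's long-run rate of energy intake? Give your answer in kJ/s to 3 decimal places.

0.341 kJ/s

Energy encountered per unit search time: 0.124×6 + 0.168×3.5 = 1.332 kJ/s.
Handling time per unit search time: 0.124×8.5 + 0.168×11 = 2.902.
Rate = 1.332/(1 + 2.902) = 0.3414 kJ/s.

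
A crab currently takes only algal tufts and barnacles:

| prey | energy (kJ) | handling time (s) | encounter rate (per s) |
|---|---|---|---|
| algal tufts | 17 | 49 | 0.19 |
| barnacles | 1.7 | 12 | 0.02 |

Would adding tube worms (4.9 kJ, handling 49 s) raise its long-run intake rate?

No

Intake rate on the current diet: R = (0.19×17 + 0.02×1.7) / (1 + 0.19×49 + 0.02×12) = 3.264/10.55 = 0.3094 kJ/s.
tube worms: E/h = 4.9/49 = 0.1 kJ/s.
Since 0.1 < R, time spent handling tube worms is better spent searching.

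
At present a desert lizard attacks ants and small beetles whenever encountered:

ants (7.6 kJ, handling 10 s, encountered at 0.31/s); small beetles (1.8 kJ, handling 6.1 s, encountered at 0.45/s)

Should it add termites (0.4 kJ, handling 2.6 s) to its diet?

No

Intake rate on the current diet: R = (0.31×7.6 + 0.45×1.8) / (1 + 0.31×10 + 0.45×6.1) = 3.166/6.845 = 0.4625 kJ/s.
termites: E/h = 0.4/2.6 = 0.1538 kJ/s.
0.1538 < 0.4625, so adding termites would lower the average — exclude it.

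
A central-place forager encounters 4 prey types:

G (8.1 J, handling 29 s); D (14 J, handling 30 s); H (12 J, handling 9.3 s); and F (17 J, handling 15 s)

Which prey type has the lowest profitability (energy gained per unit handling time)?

G

Profitability E/h (J/s): G = 8.1/29 = 0.279, D = 14/30 = 0.467, H = 12/9.3 = 1.29, F = 17/15 = 1.13.
Ranked: H > F > D > G.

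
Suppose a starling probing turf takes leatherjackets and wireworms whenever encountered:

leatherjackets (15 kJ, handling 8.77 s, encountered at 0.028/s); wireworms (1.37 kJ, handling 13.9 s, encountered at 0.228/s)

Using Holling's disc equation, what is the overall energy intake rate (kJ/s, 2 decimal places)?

Energy encountered per unit search time: 0.028×15 + 0.228×1.37 = 0.7324 kJ/s.
Handling time per unit search time: 0.028×8.77 + 0.228×13.9 = 3.415.
Rate = 0.7324/(1 + 3.415) = 0.1659 kJ/s.

0.17 kJ/s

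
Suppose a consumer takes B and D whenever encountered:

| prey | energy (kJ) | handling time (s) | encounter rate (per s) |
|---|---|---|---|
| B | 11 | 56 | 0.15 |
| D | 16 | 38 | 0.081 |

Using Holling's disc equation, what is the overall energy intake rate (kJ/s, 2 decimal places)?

0.24 kJ/s

R = Σλ_iE_i / (1 + Σλ_ih_i)
Numerator: 0.15×11 + 0.081×16 = 2.946
Denominator: 1 + 0.15×56 + 0.081×38 = 12.48
R = 2.946/12.48 = 0.2361 kJ/s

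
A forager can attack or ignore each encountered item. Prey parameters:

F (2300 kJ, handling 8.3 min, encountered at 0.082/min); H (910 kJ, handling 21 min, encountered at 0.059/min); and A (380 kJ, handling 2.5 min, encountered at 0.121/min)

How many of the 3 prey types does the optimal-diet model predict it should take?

Rank by E/h (kJ/min): F 277, A 152, H 43.3. Include each in turn until the next type's E/h falls below the running intake rate.
Rate on top 1: 112.2. A: 152 > 112.2 → include.
Rate on top 2: 118.3. H: 43.3 < 118.3 → exclude; stop.
Optimal diet: F, A — 2 of 3 types.

2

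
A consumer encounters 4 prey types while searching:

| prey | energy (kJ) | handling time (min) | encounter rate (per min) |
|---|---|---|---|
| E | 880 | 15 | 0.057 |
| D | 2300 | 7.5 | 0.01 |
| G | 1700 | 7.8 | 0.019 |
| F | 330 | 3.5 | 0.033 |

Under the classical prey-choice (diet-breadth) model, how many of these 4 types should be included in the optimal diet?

4

E/h in descending order: D 307, G 218, F 94.3, E 58.7 kJ/min. The optimal diet is the largest prefix of this list for which every included type satisfies E_i/h_i > R on the types above it.
Rate on top 1: 21.4. G: 218 > 21.4 → include.
Rate on top 2: 45.21. F: 94.3 > 45.21 → include.
Rate on top 3: 49.44. E: 58.7 > 49.44 → include.
Optimal diet: D, G, F, E — 4 of 4 types.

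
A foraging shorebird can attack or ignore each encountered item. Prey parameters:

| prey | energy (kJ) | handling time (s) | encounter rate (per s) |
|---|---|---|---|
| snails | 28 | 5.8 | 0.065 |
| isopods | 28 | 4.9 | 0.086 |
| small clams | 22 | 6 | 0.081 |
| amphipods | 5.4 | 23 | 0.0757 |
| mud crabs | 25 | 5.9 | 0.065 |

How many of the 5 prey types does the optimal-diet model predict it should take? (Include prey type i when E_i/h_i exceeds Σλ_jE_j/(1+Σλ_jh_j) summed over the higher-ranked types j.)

4

E/h in descending order: isopods 5.71, snails 4.83, mud crabs 4.24, small clams 3.67, amphipods 0.235 kJ/s. The optimal diet is the largest prefix of this list for which every included type satisfies E_i/h_i > R on the types above it.
Rate on top 1: 1.694. snails: 4.83 > 1.694 → include.
Rate on top 2: 2.351. mud crabs: 4.24 > 2.351 → include.
Rate on top 3: 2.683. small clams: 3.67 > 2.683 → include.
Rate on top 4: 2.862. amphipods: 0.235 < 2.862 → exclude; stop.
Optimal diet: isopods, snails, mud crabs, small clams — 4 of 5 types.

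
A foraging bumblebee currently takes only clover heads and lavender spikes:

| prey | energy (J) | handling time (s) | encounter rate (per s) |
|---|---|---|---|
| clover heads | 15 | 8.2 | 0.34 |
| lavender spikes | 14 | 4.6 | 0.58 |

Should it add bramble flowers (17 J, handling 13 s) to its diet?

Current rate: (0.34×15 + 0.58×14)/(1 + 0.34×8.2 + 0.58×4.6) = 2.048 J/s.
bramble flowers: E/h = 17/13 = 1.308 J/s.
1.308 < 2.048, so adding bramble flowers would lower the average — exclude it.

No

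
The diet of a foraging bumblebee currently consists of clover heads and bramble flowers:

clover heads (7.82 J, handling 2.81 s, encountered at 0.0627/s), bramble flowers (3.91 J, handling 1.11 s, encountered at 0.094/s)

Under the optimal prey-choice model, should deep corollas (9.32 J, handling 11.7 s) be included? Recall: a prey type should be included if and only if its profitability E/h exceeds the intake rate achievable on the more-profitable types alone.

Yes

Intake rate on the current diet: R = (0.0627×7.82 + 0.094×3.91) / (1 + 0.0627×2.81 + 0.094×1.11) = 0.8579/1.281 = 0.6699 J/s.
Profitability of deep corollas: 9.32/11.7 = 0.7966 J/s.
Since 0.7966 > R, including deep corollas increases the long-run rate.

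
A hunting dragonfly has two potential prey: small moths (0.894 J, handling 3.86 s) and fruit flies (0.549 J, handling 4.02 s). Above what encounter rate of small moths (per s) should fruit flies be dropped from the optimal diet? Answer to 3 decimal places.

0.372 per s

At the threshold, the rate on small moths alone equals the profitability of fruit flies: λ·0.894/(1 + λ·3.86) = 0.549/4.02 = 0.1366.
Rearranging, λ(0.894 − 0.1366×3.86) = 0.1366, so λ = 0.1366/0.3669 = 0.3723 per s.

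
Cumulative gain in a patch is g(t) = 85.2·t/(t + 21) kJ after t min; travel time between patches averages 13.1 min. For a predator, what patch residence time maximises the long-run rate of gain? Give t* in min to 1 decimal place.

Optimal t* satisfies g'(t*) = g(t*)/(T + t*).
g'(t) = 85.2·21/(t + 21)². Setting 85.2·21/(t+21)² = 85.2t/[(t+21)(13.1+t)] gives 21(13.1+t) = t(t+21), so t² = 21×13.1 = 275.1.
t* = √275.1 = 16.59 min.

16.6 min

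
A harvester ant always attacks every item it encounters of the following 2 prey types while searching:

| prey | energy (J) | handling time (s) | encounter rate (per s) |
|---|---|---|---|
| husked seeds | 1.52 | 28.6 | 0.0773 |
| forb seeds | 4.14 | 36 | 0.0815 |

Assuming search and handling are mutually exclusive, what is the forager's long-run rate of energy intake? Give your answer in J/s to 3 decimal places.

R = (0.0773×1.52 + 0.0815×4.14) / (1 + 0.0773×28.6 + 0.0815×36) = 0.4549/6.145 = 0.07403 J/s.

0.074 J/s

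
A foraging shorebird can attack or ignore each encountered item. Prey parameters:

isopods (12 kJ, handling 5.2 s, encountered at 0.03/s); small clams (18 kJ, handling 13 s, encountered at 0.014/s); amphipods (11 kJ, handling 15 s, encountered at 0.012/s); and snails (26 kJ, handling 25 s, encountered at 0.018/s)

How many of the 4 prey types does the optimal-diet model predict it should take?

Rank by E/h (kJ/s): isopods 2.31, small clams 1.38, snails 1.04, amphipods 0.733. Include each in turn until the next type's E/h falls below the running intake rate.
Rate on top 1: 0.3114. small clams: 1.38 > 0.3114 → include.
Rate on top 2: 0.4574. snails: 1.04 > 0.4574 → include.
Rate on top 3: 0.604. amphipods: 0.733 > 0.604 → include.
Optimal diet: isopods, small clams, snails, amphipods — 4 of 4 types.

4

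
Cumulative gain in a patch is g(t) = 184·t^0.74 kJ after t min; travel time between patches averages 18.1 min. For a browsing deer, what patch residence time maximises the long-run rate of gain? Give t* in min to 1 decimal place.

51.5 min

Optimal t* satisfies g'(t*) = g(t*)/(T + t*).
g'(t) = 0.74·184·t^-0.26. Setting 0.74·184·t^-0.26 = 184·t^0.74/(18.1+t) gives 0.74(18.1+t) = t, so 0.26·t = 0.74×18.1.
t* = 0.74×18.1/0.26 = 51.52 min.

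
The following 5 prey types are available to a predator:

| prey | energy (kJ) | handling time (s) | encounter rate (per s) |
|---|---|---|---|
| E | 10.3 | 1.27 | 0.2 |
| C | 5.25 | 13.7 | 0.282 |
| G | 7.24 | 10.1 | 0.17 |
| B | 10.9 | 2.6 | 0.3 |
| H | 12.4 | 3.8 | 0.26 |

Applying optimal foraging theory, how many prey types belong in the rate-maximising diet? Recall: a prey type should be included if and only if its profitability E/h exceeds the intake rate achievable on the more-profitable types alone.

Rank by E/h (kJ/s): E 8.11, B 4.19, H 3.26, G 0.717, C 0.383. Include each in turn until the next type's E/h falls below the running intake rate.
Rate on top 1: 1.643. B: 4.19 > 1.643 → include.
Rate on top 2: 2.62. H: 3.26 > 2.62 → include.
Rate on top 3: 2.831. G: 0.717 < 2.831 → exclude; stop.
Optimal diet: E, B, H — 3 of 5 types.

3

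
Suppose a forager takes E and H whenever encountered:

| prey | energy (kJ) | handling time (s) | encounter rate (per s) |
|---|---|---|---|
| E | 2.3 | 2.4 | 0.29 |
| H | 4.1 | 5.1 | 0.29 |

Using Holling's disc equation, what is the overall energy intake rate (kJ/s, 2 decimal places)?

R = Σλ_iE_i / (1 + Σλ_ih_i)
Numerator: 0.29×2.3 + 0.29×4.1 = 1.856
Denominator: 1 + 0.29×2.4 + 0.29×5.1 = 3.175
R = 1.856/3.175 = 0.5846 kJ/s

0.58 kJ/s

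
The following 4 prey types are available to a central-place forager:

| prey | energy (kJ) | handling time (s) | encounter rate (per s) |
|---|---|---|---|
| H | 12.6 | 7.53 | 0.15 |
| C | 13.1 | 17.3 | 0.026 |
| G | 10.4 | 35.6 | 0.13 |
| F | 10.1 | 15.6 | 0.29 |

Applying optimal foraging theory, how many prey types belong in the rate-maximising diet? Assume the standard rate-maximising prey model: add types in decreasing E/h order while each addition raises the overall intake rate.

E/h in descending order: H 1.67, C 0.757, F 0.647, G 0.292 kJ/s. The optimal diet is the largest prefix of this list for which every included type satisfies E_i/h_i > R on the types above it.
Rate on top 1: 0.8875. C: 0.757 < 0.8875 → exclude; stop.
Optimal diet: H — 1 of 4 types.

1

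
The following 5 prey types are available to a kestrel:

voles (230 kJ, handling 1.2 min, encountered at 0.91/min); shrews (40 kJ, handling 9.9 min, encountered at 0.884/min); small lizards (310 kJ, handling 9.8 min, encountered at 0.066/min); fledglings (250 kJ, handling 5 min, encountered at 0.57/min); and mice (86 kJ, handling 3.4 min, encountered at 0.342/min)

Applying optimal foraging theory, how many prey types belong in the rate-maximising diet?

Profitabilities (E/h, kJ/min): voles 192, fledglings 50, small lizards 31.6, mice 25.3, shrews 4.04. Add prey in this order while the next type's profitability exceeds the intake rate on those already taken.
Rate on top 1: 100. fledglings: 50 < 100 → exclude; stop.
Optimal diet: voles — 1 of 5 types.

1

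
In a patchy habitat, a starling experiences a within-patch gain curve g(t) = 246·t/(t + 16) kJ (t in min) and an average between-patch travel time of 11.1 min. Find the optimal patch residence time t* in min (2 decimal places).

By the marginal value theorem, leave when the instantaneous gain rate g'(t) equals the habitat-wide average g(t)/(T + t).
g'(t) = 246·16/(t + 16)². Setting 246·16/(t+16)² = 246t/[(t+16)(11.1+t)] gives 16(11.1+t) = t(t+16), so t² = 16×11.1 = 177.6.
t* = √177.6 = 13.33 min.

13.33 min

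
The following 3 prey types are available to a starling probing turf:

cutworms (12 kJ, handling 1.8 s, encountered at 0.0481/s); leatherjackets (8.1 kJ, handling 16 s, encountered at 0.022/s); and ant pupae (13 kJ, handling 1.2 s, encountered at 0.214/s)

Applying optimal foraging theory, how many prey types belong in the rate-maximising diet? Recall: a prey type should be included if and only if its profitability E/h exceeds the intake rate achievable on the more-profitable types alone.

E/h in descending order: ant pupae 10.8, cutworms 6.67, leatherjackets 0.506 kJ/s. The optimal diet is the largest prefix of this list for which every included type satisfies E_i/h_i > R on the types above it.
Rate on top 1: 2.214. cutworms: 6.67 > 2.214 → include.
Rate on top 2: 2.501. leatherjackets: 0.506 < 2.501 → exclude; stop.
Optimal diet: ant pupae, cutworms — 2 of 3 types.

2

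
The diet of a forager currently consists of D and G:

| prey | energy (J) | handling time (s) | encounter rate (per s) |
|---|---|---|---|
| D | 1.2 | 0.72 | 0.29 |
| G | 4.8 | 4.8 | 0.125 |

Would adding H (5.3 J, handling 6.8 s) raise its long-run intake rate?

Intake rate on the current diet: R = (0.29×1.2 + 0.125×4.8) / (1 + 0.29×0.72 + 0.125×4.8) = 0.948/1.809 = 0.5241 J/s.
Profitability of H: 5.3/6.8 = 0.7794 J/s.
0.7794 > 0.5241, so adding H raises the average — include it.

Yes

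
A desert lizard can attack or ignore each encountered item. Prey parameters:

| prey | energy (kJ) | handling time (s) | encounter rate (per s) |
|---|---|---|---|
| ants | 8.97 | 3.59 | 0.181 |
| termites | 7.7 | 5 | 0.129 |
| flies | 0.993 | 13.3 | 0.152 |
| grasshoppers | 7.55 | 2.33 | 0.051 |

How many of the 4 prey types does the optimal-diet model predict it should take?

3

E/h in descending order: grasshoppers 3.24, ants 2.5, termites 1.54, flies 0.0747 kJ/s. The optimal diet is the largest prefix of this list for which every included type satisfies E_i/h_i > R on the types above it.
Rate on top 1: 0.3442. ants: 2.5 > 0.3442 → include.
Rate on top 2: 1.136. termites: 1.54 > 1.136 → include.
Rate on top 3: 1.244. flies: 0.0747 < 1.244 → exclude; stop.
Optimal diet: grasshoppers, ants, termites — 3 of 4 types.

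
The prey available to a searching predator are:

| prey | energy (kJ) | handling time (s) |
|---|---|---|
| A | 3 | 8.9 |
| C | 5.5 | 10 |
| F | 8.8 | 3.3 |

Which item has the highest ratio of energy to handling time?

F

In descending order of E/h:
F: 8.8/3.3 = 2.67 kJ/s
C: 5.5/10 = 0.55 kJ/s
A: 3/8.9 = 0.337 kJ/s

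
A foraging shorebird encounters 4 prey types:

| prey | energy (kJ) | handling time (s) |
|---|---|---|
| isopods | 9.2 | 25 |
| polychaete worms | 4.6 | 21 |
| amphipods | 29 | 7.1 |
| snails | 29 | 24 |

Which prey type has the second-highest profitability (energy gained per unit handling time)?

snails

In descending order of E/h:
amphipods: 29/7.1 = 4.08 kJ/s
snails: 29/24 = 1.21 kJ/s
isopods: 9.2/25 = 0.368 kJ/s
polychaete worms: 4.6/21 = 0.219 kJ/s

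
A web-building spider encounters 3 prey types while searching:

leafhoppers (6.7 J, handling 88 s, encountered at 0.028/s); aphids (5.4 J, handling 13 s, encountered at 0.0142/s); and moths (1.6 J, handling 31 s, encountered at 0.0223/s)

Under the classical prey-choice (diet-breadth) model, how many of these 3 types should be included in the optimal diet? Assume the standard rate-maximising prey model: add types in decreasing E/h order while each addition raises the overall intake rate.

Profitabilities (E/h, J/s): aphids 0.415, leafhoppers 0.0761, moths 0.0516. Add prey in this order while the next type's profitability exceeds the intake rate on those already taken.
Rate on top 1: 0.06473. leafhoppers: 0.0761 > 0.06473 → include.
Rate on top 2: 0.07243. moths: 0.0516 < 0.07243 → exclude; stop.
Optimal diet: aphids, leafhoppers — 2 of 3 types.

2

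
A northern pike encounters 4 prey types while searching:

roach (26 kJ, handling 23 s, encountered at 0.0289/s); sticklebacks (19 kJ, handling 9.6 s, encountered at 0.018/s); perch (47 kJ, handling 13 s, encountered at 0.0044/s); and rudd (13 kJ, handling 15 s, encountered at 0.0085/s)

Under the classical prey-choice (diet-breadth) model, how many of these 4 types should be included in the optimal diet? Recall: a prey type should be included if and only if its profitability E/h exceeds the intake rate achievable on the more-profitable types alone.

4

Profitabilities (E/h, kJ/s): perch 3.62, sticklebacks 1.98, roach 1.13, rudd 0.867. Add prey in this order while the next type's profitability exceeds the intake rate on those already taken.
Rate on top 1: 0.1956. sticklebacks: 1.98 > 0.1956 → include.
Rate on top 2: 0.4462. roach: 1.13 > 0.4462 → include.
Rate on top 3: 0.6862. rudd: 0.867 > 0.6862 → include.
Optimal diet: perch, sticklebacks, roach, rudd — 4 of 4 types.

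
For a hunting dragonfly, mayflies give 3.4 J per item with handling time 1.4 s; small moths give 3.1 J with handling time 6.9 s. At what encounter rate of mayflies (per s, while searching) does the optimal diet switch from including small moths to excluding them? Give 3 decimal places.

The zero-one rule: include small moths iff E₂/h₂ > λE₁/(1+λh₁). Equality gives the switch point.
λE₁h₂ = E₂ + λE₂h₁ ⇒ λ = E₂/(E₁h₂ − E₂h₁) = 3.1/(23.46 − 4.34) = 0.1621 per s.

0.162 per s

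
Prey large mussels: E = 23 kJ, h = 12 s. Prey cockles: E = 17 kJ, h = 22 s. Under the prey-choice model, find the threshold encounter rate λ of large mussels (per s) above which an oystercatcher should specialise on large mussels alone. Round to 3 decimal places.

At the threshold, the rate on large mussels alone equals the profitability of cockles: λ·23/(1 + λ·12) = 17/22 = 0.7727.
Rearranging, λ(23 − 0.7727×12) = 0.7727, so λ = 0.7727/13.73 = 0.05629 per s.

0.056 per s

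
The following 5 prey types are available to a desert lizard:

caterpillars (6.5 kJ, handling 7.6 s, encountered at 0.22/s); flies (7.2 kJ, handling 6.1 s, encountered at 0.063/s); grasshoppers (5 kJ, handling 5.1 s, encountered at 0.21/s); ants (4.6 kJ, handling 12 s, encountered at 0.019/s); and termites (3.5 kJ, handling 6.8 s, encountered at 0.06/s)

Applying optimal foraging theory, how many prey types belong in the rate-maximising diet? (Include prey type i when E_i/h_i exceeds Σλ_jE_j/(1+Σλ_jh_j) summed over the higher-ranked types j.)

3

E/h in descending order: flies 1.18, grasshoppers 0.98, caterpillars 0.855, termites 0.515, ants 0.383 kJ/s. The optimal diet is the largest prefix of this list for which every included type satisfies E_i/h_i > R on the types above it.
Rate on top 1: 0.3277. grasshoppers: 0.98 > 0.3277 → include.
Rate on top 2: 0.6124. caterpillars: 0.855 > 0.6124 → include.
Rate on top 3: 0.7108. termites: 0.515 < 0.7108 → exclude; stop.
Optimal diet: flies, grasshoppers, caterpillars — 3 of 5 types.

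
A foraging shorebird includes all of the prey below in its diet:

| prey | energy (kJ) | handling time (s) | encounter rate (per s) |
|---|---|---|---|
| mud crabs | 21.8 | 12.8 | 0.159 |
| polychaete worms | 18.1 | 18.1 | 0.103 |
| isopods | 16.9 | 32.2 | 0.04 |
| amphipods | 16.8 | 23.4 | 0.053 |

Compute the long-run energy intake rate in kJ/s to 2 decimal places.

0.93 kJ/s

R = Σλ_iE_i / (1 + Σλ_ih_i)
Numerator: 0.159×21.8 + 0.103×18.1 + 0.04×16.9 + 0.053×16.8 = 6.897
Denominator: 1 + 0.159×12.8 + 0.103×18.1 + 0.04×32.2 + 0.053×23.4 = 7.428
R = 6.897/7.428 = 0.9285 kJ/s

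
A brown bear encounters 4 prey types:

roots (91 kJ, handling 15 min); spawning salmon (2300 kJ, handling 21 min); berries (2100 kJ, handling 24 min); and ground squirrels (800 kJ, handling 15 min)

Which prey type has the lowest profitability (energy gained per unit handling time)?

Profitability E/h (kJ/min): roots = 91/15 = 6.07, spawning salmon = 2300/21 = 110, berries = 2100/24 = 87.5, ground squirrels = 800/15 = 53.3.
Ranked: spawning salmon > berries > ground squirrels > roots.

roots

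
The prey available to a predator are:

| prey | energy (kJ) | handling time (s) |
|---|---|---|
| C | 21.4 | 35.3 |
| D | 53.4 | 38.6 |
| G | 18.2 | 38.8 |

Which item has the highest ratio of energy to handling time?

D

In descending order of E/h:
D: 53.4/38.6 = 1.38 kJ/s
C: 21.4/35.3 = 0.606 kJ/s
G: 18.2/38.8 = 0.469 kJ/s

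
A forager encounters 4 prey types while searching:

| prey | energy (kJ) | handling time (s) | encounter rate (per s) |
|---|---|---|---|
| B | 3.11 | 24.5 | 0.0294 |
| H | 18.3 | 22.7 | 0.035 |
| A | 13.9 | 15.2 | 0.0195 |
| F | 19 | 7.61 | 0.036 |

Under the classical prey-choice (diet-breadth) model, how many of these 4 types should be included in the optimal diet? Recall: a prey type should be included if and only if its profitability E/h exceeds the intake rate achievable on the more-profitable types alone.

3

E/h in descending order: F 2.5, A 0.914, H 0.806, B 0.127 kJ/s. The optimal diet is the largest prefix of this list for which every included type satisfies E_i/h_i > R on the types above it.
Rate on top 1: 0.5369. A: 0.914 > 0.5369 → include.
Rate on top 2: 0.6082. H: 0.806 > 0.6082 → include.
Rate on top 3: 0.6747. B: 0.127 < 0.6747 → exclude; stop.
Optimal diet: F, A, H — 3 of 4 types.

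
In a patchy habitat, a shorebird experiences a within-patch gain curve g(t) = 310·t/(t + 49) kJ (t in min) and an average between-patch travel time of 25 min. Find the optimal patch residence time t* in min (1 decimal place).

Optimal t* satisfies g'(t*) = g(t*)/(T + t*).
g'(t) = 310·49/(t + 49)². Setting 310·49/(t+49)² = 310t/[(t+49)(25+t)] gives 49(25+t) = t(t+49), so t² = 49×25 = 1225.
t* = √1225 = 35 min.

35.0 min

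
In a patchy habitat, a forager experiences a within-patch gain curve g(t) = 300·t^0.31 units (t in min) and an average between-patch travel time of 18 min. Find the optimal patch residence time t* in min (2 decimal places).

8.09 min

Maximise g(t)/(T+t): set derivative to zero → g'(t)(T+t) = g(t).
g'(t) = 0.31·300·t^-0.69. Setting 0.31·300·t^-0.69 = 300·t^0.31/(18+t) gives 0.31(18+t) = t, so 0.69·t = 0.31×18.
t* = 0.31×18/0.69 = 8.087 min.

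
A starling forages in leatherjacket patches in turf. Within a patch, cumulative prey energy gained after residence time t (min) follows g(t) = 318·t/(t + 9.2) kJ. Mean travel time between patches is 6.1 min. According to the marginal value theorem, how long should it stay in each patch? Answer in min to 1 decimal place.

7.5 min

Optimal t* satisfies g'(t*) = g(t*)/(T + t*).
g'(t) = 318·9.2/(t + 9.2)². Setting 318·9.2/(t+9.2)² = 318t/[(t+9.2)(6.1+t)] gives 9.2(6.1+t) = t(t+9.2), so t² = 9.2×6.1 = 56.12.
t* = √56.12 = 7.491 min.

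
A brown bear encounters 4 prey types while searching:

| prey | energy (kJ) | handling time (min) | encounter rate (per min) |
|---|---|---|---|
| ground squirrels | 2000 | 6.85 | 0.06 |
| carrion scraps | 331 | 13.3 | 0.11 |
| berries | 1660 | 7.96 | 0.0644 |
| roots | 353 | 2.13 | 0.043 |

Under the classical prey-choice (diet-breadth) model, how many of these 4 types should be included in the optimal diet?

E/h in descending order: ground squirrels 292, berries 209, roots 166, carrion scraps 24.9 kJ/min. The optimal diet is the largest prefix of this list for which every included type satisfies E_i/h_i > R on the types above it.
Rate on top 1: 85.05. berries: 209 > 85.05 → include.
Rate on top 2: 118. roots: 166 > 118 → include.
Rate on top 3: 120.1. carrion scraps: 24.9 < 120.1 → exclude; stop.
Optimal diet: ground squirrels, berries, roots — 3 of 4 types.

3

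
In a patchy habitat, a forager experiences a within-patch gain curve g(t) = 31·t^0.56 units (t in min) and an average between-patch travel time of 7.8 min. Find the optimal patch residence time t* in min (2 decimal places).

Optimal t* satisfies g'(t*) = g(t*)/(T + t*).
g'(t) = 0.56·31·t^-0.44. Setting 0.56·31·t^-0.44 = 31·t^0.56/(7.8+t) gives 0.56(7.8+t) = t, so 0.44·t = 0.56×7.8.
t* = 0.56×7.8/0.44 = 9.927 min.

9.93 min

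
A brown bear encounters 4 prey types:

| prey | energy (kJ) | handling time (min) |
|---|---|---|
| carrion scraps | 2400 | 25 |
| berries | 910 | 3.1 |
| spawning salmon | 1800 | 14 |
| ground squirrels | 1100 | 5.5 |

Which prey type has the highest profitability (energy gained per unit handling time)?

berries

In descending order of E/h:
berries: 910/3.1 = 294 kJ/min
ground squirrels: 1100/5.5 = 200 kJ/min
spawning salmon: 1800/14 = 129 kJ/min
carrion scraps: 2400/25 = 96 kJ/min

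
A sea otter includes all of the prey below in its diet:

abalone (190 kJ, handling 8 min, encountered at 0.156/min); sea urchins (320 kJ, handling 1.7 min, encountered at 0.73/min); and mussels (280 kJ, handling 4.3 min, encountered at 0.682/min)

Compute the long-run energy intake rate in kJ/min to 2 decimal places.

Energy encountered per unit search time: 0.156×190 + 0.73×320 + 0.682×280 = 454.2 kJ/min.
Handling time per unit search time: 0.156×8 + 0.73×1.7 + 0.682×4.3 = 5.422.
Rate = 454.2/(1 + 5.422) = 70.73 kJ/min.

70.73 kJ/min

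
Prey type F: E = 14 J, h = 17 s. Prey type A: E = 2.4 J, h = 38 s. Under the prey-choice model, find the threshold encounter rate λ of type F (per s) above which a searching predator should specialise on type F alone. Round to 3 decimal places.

0.005 per s

The zero-one rule: include type A iff E₂/h₂ > λE₁/(1+λh₁). Equality gives the switch point.
λE₁h₂ = E₂ + λE₂h₁ ⇒ λ = E₂/(E₁h₂ − E₂h₁) = 2.4/(532 − 40.8) = 0.004886 per s.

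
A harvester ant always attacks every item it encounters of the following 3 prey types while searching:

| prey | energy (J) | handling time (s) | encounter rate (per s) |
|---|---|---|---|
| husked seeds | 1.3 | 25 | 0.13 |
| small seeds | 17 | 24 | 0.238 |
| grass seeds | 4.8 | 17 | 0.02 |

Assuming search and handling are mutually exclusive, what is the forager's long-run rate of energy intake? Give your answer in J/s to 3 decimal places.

Energy encountered per unit search time: 0.13×1.3 + 0.238×17 + 0.02×4.8 = 4.311 J/s.
Handling time per unit search time: 0.13×25 + 0.238×24 + 0.02×17 = 9.302.
Rate = 4.311/(1 + 9.302) = 0.4185 J/s.

0.418 J/s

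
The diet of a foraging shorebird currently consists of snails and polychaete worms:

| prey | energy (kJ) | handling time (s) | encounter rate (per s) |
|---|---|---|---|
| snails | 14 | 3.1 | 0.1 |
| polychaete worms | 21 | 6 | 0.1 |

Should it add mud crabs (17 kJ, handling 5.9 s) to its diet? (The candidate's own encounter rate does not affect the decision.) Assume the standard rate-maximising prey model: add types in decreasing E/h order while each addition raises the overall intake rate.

Yes

Intake rate on the current diet: R = (0.1×14 + 0.1×21) / (1 + 0.1×3.1 + 0.1×6) = 3.5/1.91 = 1.832 kJ/s.
Profitability of mud crabs: 17/5.9 = 2.881 kJ/s.
2.881 > 1.832, so adding mud crabs raises the average — include it.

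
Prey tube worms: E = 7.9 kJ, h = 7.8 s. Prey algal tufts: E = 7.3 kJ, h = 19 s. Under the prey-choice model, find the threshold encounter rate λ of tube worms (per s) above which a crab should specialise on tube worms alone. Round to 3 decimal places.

0.078 per s

At the threshold, the rate on tube worms alone equals the profitability of algal tufts: λ·7.9/(1 + λ·7.8) = 7.3/19 = 0.3842.
Rearranging, λ(7.9 − 0.3842×7.8) = 0.3842, so λ = 0.3842/4.903 = 0.07836 per s.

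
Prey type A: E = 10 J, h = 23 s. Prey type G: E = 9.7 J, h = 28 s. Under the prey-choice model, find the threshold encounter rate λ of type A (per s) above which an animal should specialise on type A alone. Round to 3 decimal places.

0.170 per s

At the threshold, the rate on type A alone equals the profitability of type G: λ·10/(1 + λ·23) = 9.7/28 = 0.3464.
Rearranging, λ(10 − 0.3464×23) = 0.3464, so λ = 0.3464/2.032 = 0.1705 per s.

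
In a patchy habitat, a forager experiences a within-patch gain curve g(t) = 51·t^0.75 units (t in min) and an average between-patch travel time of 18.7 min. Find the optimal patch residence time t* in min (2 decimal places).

56.10 min

Optimal t* satisfies g'(t*) = g(t*)/(T + t*).
g'(t) = 0.75·51·t^-0.25. Setting 0.75·51·t^-0.25 = 51·t^0.75/(18.7+t) gives 0.75(18.7+t) = t, so 0.25·t = 0.75×18.7.
t* = 0.75×18.7/0.25 = 56.1 min.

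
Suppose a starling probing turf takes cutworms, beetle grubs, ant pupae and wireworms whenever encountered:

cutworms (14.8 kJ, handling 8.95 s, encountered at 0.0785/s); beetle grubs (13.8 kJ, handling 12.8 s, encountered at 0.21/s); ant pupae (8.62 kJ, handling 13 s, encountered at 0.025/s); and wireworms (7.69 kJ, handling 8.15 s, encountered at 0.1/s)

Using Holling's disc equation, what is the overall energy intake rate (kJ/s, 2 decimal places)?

R = Σλ_iE_i / (1 + Σλ_ih_i)
Numerator: 0.0785×14.8 + 0.21×13.8 + 0.025×8.62 + 0.1×7.69 = 5.044
Denominator: 1 + 0.0785×8.95 + 0.21×12.8 + 0.025×13 + 0.1×8.15 = 5.531
R = 5.044/5.531 = 0.9121 kJ/s

0.91 kJ/s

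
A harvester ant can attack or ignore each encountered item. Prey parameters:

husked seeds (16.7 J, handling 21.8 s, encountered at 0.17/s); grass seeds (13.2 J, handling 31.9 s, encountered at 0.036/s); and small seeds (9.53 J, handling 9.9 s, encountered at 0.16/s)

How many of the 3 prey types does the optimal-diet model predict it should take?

Profitabilities (E/h, J/s): small seeds 0.963, husked seeds 0.766, grass seeds 0.414. Add prey in this order while the next type's profitability exceeds the intake rate on those already taken.
Rate on top 1: 0.5901. husked seeds: 0.766 > 0.5901 → include.
Rate on top 2: 0.6938. grass seeds: 0.414 < 0.6938 → exclude; stop.
Optimal diet: small seeds, husked seeds — 2 of 3 types.

2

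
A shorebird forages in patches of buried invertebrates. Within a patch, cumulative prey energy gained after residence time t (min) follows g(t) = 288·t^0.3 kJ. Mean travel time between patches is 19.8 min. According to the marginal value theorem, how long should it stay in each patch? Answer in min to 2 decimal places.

Maximise g(t)/(T+t): set derivative to zero → g'(t)(T+t) = g(t).
g'(t) = 0.3·288·t^-0.7. Setting 0.3·288·t^-0.7 = 288·t^0.3/(19.8+t) gives 0.3(19.8+t) = t, so 0.70·t = 0.3×19.8.
t* = 0.3×19.8/0.70 = 8.486 min.

8.49 min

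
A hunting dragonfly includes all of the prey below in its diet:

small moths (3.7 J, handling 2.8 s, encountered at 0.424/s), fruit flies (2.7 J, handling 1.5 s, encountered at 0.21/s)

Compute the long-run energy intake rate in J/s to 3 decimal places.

0.854 J/s

R = (0.424×3.7 + 0.21×2.7) / (1 + 0.424×2.8 + 0.21×1.5) = 2.136/2.502 = 0.8536 J/s.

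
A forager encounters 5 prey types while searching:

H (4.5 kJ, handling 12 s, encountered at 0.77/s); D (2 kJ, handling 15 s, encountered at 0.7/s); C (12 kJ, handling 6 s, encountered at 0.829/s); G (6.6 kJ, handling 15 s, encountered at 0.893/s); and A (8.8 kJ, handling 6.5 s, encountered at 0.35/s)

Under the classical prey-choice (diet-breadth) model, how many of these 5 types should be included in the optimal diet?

Profitabilities (E/h, kJ/s): C 2, A 1.35, G 0.44, H 0.375, D 0.133. Add prey in this order while the next type's profitability exceeds the intake rate on those already taken.
Rate on top 1: 1.665. A: 1.35 < 1.665 → exclude; stop.
Optimal diet: C — 1 of 5 types.

1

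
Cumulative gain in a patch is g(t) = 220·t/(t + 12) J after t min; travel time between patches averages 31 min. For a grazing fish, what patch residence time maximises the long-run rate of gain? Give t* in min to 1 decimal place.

Maximise g(t)/(T+t): set derivative to zero → g'(t)(T+t) = g(t).
g'(t) = 220·12/(t + 12)². Setting 220·12/(t+12)² = 220t/[(t+12)(31+t)] gives 12(31+t) = t(t+12), so t² = 12×31 = 372.
t* = √372 = 19.29 min.

19.3 min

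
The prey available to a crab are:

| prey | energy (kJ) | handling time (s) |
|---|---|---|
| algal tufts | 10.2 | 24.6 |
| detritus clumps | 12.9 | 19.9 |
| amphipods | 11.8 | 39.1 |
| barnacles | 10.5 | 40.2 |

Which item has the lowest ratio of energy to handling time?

Profitability E/h (kJ/s): algal tufts = 10.2/24.6 = 0.415, detritus clumps = 12.9/19.9 = 0.648, amphipods = 11.8/39.1 = 0.302, barnacles = 10.5/40.2 = 0.261.
Ranked: detritus clumps > algal tufts > amphipods > barnacles.

barnacles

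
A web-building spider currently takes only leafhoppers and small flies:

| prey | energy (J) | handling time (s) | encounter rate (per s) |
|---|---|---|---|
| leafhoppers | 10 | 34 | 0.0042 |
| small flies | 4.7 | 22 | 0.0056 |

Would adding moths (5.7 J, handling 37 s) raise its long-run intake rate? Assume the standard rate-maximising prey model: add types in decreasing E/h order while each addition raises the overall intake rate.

Yes

Intake rate on the current diet: R = (0.0042×10 + 0.0056×4.7) / (1 + 0.0042×34 + 0.0056×22) = 0.06832/1.266 = 0.05397 J/s.
Profitability of moths: 5.7/37 = 0.1541 J/s.
0.1541 > 0.05397, so adding moths raises the average — include it.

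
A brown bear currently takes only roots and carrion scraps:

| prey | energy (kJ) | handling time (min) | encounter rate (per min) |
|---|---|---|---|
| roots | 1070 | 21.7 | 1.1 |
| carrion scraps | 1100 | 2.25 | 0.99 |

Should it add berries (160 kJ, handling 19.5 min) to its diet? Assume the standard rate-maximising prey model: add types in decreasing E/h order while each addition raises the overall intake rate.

Current rate: (1.1×1070 + 0.99×1100)/(1 + 1.1×21.7 + 0.99×2.25) = 83.62 kJ/min.
Profitability of berries: 160/19.5 = 8.205 kJ/min.
8.205 < 83.62, so adding berries would lower the average — exclude it.

No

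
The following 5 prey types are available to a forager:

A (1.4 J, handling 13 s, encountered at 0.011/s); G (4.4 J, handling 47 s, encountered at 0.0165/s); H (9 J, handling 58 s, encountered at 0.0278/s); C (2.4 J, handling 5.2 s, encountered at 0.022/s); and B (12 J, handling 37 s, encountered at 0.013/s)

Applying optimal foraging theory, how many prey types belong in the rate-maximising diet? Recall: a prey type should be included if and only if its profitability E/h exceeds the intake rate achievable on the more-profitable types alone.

3

Rank by E/h (J/s): C 0.462, B 0.324, H 0.155, A 0.108, G 0.0936. Include each in turn until the next type's E/h falls below the running intake rate.
Rate on top 1: 0.04738. B: 0.324 > 0.04738 → include.
Rate on top 2: 0.1309. H: 0.155 > 0.1309 → include.
Rate on top 3: 0.1431. A: 0.108 < 0.1431 → exclude; stop.
Optimal diet: C, B, H — 3 of 5 types.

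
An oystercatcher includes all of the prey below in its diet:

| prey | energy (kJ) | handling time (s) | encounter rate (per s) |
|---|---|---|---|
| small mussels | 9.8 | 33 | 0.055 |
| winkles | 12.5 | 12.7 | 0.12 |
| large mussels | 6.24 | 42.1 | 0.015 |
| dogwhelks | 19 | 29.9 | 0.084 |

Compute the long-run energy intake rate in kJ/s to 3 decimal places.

0.498 kJ/s

R = (0.055×9.8 + 0.12×12.5 + 0.015×6.24 + 0.084×19) / (1 + 0.055×33 + 0.12×12.7 + 0.015×42.1 + 0.084×29.9) = 3.729/7.482 = 0.4983 kJ/s.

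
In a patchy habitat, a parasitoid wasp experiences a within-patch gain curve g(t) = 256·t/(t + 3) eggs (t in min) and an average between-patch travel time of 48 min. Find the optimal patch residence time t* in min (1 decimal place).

12.0 min

Optimal t* satisfies g'(t*) = g(t*)/(T + t*).
g'(t) = 256·3/(t + 3)². Setting 256·3/(t+3)² = 256t/[(t+3)(48+t)] gives 3(48+t) = t(t+3), so t² = 3×48 = 144.
t* = √144 = 12 min.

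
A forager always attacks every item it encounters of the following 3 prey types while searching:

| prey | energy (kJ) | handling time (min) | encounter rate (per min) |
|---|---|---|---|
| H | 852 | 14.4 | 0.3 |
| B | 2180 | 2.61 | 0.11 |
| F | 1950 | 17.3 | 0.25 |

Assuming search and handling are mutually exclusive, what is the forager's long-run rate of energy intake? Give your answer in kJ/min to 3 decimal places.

98.962 kJ/min

R = (0.3×852 + 0.11×2180 + 0.25×1950) / (1 + 0.3×14.4 + 0.11×2.61 + 0.25×17.3) = 982.9/9.932 = 98.96 kJ/min.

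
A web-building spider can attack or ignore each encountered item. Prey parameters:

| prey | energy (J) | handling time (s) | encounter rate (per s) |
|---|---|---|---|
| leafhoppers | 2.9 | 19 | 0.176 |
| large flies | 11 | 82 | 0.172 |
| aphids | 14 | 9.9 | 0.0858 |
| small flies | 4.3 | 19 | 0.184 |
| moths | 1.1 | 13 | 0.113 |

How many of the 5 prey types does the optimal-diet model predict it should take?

E/h in descending order: aphids 1.41, small flies 0.226, leafhoppers 0.153, large flies 0.134, moths 0.0846 J/s. The optimal diet is the largest prefix of this list for which every included type satisfies E_i/h_i > R on the types above it.
Rate on top 1: 0.6495. small flies: 0.226 < 0.6495 → exclude; stop.
Optimal diet: aphids — 1 of 5 types.

1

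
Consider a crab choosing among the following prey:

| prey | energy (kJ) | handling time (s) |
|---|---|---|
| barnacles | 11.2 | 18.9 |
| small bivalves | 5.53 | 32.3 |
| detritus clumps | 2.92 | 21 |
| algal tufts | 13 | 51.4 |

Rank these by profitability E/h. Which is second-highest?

algal tufts

Profitability E/h (kJ/s): barnacles = 11.2/18.9 = 0.593, small bivalves = 5.53/32.3 = 0.171, detritus clumps = 2.92/21 = 0.139, algal tufts = 13/51.4 = 0.253.
Ranked: barnacles > algal tufts > small bivalves > detritus clumps.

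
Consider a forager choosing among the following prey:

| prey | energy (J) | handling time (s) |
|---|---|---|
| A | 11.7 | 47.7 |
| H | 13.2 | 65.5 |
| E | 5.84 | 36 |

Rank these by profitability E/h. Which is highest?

In descending order of E/h:
A: 11.7/47.7 = 0.245 J/s
H: 13.2/65.5 = 0.202 J/s
E: 5.84/36 = 0.162 J/s

A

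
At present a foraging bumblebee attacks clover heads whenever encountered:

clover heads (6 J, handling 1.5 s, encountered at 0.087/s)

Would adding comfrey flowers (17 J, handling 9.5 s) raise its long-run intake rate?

Yes

On clover heads alone, R = ΣλE/(1+Σλh) = 0.522/1.131 = 0.4617 J/s.
comfrey flowers: E/h = 17/9.5 = 1.789 J/s.
1.789 > 0.4617, so adding comfrey flowers raises the average — include it.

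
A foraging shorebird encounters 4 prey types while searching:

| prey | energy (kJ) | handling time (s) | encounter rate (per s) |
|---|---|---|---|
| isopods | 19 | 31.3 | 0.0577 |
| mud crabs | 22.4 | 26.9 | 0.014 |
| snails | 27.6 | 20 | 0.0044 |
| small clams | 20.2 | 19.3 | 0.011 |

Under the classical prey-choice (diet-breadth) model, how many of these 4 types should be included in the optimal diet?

E/h in descending order: snails 1.38, small clams 1.05, mud crabs 0.833, isopods 0.607 kJ/s. The optimal diet is the largest prefix of this list for which every included type satisfies E_i/h_i > R on the types above it.
Rate on top 1: 0.1116. small clams: 1.05 > 0.1116 → include.
Rate on top 2: 0.2643. mud crabs: 0.833 > 0.2643 → include.
Rate on top 3: 0.3919. isopods: 0.607 > 0.3919 → include.
Optimal diet: snails, small clams, mud crabs, isopods — 4 of 4 types.

4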